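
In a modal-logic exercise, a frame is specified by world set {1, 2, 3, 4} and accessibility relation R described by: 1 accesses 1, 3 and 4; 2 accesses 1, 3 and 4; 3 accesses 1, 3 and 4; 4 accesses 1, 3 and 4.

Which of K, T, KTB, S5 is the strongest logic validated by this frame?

Reflexive (axiom T): no — 2 is not related to itself.
Symmetric (axiom B): no — 2 R 1 but not 1 R 2.
Euclidean (axiom 5): yes — any two successors of a common world are R-related.
So F validates K; T would additionally require R to be reflexive. The strongest is K.

K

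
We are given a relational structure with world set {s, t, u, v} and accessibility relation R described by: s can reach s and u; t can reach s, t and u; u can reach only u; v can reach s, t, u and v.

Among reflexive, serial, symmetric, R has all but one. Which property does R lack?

symmetric

Reflexive: yes — every world is R-related to itself.
Serial: yes — every world has a successor (e.g. s R s).
Symmetric: no — s R u but not u R s.
Only symmetric fails.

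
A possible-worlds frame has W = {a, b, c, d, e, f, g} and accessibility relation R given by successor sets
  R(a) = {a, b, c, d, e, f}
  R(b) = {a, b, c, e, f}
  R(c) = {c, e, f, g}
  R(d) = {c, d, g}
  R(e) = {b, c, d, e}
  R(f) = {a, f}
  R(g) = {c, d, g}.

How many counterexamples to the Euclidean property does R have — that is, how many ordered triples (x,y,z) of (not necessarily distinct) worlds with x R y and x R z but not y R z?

35

Enumerating: (a,b,d), (a,c,a), (a,c,b), (a,c,d), (a,d,a), (a,d,b), (a,d,e), (a,d,f), (a,e,a), (a,e,f), (a,f,b), (a,f,c), … and 23 more.
Total: 35.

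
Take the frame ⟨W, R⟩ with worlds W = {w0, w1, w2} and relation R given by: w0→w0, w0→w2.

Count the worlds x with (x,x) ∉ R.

Enumerating: w1, w2.

2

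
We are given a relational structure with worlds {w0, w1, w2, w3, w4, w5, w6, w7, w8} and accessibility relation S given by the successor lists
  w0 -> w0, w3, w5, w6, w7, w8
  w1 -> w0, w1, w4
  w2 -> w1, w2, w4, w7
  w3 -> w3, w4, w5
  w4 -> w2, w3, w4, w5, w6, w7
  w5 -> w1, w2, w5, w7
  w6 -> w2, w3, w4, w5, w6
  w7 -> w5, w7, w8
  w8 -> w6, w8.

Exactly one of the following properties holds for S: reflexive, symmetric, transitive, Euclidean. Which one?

reflexive

Reflexive: yes — every world is S-related to itself.
Symmetric: no — w0 S w3 but not w3 S w0.
Transitive: no — w0 S w3 and w3 S w4, but not w0 S w4.
Euclidean: no — w0 S w3 and w0 S w6, but not w3 S w6.
Only reflexive holds.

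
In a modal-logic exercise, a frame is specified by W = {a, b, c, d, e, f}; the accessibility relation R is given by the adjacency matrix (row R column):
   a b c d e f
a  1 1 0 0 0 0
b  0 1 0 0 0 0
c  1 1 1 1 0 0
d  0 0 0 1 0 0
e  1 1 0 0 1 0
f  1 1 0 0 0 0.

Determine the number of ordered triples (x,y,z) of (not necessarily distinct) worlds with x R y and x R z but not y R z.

13

Enumerating: (a,b,a), (c,a,c), (c,a,d), (c,b,a), (c,b,c), (c,b,d), (c,d,a), (c,d,b), (c,d,c), (e,a,e), (e,b,a), (e,b,e), (f,b,a).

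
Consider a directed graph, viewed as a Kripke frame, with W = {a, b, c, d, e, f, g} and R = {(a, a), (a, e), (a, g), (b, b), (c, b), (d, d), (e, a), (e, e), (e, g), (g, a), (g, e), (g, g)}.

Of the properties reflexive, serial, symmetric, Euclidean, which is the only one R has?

Euclidean

Reflexive: no — c is not related to itself.
Serial: no — f has no R-successor.
Symmetric: no — c R b but not b R c.
Euclidean: yes — any two successors of a common world are R-related.
Only Euclidean holds.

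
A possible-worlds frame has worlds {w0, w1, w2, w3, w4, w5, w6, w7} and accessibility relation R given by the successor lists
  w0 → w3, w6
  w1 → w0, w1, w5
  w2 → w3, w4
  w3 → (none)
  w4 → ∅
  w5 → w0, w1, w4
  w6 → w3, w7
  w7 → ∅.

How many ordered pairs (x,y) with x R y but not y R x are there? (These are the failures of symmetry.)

9

Enumerating: (w0,w3), (w0,w6), (w1,w0), (w2,w3), (w2,w4), (w5,w0), (w5,w4), (w6,w3), (w6,w7).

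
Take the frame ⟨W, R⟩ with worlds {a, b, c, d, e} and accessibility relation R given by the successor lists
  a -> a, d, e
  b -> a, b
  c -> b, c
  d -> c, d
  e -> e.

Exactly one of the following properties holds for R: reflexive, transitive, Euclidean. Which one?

Reflexive: yes — every world is R-related to itself.
Transitive: no — a R d and d R c, but not a R c.
Euclidean: no — a R d and a R e, but not d R e.
Only reflexive holds.

reflexive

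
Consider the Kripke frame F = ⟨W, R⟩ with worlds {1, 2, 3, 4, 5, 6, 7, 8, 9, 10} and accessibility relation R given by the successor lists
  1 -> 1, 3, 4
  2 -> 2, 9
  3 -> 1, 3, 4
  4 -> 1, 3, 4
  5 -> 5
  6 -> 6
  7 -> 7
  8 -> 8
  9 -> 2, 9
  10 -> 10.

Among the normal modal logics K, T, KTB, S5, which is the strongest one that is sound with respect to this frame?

S5

Reflexive (axiom T): yes — every world is R-related to itself.
Symmetric (axiom B): yes — every pair in R has its reverse in R.
Euclidean (axiom 5): yes — any two successors of a common world are R-related.
So F validates K, T, KTB, S5. The strongest is S5.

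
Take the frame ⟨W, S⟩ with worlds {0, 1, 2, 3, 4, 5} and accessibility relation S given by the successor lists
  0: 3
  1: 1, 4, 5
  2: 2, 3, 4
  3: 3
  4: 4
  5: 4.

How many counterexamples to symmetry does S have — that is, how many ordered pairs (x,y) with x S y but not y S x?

6

Enumerating: (0,3), (1,4), (1,5), (2,3), (2,4), (5,4).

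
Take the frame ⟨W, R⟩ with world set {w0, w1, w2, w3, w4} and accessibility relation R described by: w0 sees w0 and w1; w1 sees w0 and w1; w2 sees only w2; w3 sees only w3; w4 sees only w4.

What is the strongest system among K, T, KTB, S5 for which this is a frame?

S5

Reflexive (axiom T): yes — every world is R-related to itself.
Symmetric (axiom B): yes — every pair in R has its reverse in R.
Euclidean (axiom 5): yes — any two successors of a common world are R-related.
So F validates K, T, KTB, S5. The strongest is S5.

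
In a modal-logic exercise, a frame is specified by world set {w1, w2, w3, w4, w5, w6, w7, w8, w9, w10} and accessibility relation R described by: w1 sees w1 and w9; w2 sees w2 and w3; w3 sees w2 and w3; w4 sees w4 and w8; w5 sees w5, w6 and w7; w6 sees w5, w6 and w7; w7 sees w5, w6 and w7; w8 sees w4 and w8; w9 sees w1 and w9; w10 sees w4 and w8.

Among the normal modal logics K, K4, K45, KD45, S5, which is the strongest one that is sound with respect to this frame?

KD45

Transitive (axiom 4): yes — every two-step R-path is closed by a direct edge.
Euclidean (axiom 5): yes — any two successors of a common world are R-related.
Serial (axiom D): yes — every world has a successor (e.g. w1 R w1).
Reflexive (axiom T): no — w10 is not related to itself.
So F validates K, K4, K45, KD45; S5 would additionally require R to be reflexive. The strongest is KD45.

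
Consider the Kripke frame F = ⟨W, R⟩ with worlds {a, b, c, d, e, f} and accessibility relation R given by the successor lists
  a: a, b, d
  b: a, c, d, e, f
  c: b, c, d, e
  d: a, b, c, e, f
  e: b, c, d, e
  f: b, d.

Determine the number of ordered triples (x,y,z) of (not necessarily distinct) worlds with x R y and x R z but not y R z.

32

Enumerating: (a,b,b), (a,d,d), (b,a,c), (b,a,e), (b,a,f), (b,c,a), (b,c,f), (b,d,d), (b,e,a), (b,e,f), (b,f,a), (b,f,c), … and 20 more.
Total: 32.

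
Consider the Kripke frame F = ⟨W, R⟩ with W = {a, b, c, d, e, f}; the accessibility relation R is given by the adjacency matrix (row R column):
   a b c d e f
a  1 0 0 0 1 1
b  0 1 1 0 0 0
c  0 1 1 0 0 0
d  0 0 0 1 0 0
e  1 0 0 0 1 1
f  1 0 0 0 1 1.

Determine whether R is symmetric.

Symmetric: yes — every pair in R has its reverse in R.

Yes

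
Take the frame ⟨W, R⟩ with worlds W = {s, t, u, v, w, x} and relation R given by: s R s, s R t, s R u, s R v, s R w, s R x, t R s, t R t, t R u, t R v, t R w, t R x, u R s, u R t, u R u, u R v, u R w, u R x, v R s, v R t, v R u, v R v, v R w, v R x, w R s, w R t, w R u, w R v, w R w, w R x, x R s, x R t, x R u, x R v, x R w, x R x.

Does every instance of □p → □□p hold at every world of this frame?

Yes

Axiom 4 corresponds to the accessibility relation being transitive.
Transitive: yes — every two-step R-path is closed by a direct edge.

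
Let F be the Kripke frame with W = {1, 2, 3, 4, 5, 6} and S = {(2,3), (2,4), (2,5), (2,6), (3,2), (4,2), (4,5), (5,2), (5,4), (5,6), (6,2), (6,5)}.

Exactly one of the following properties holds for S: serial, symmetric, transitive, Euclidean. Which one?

Serial: no — 1 has no S-successor.
Symmetric: yes — every pair in S has its reverse in S.
Transitive: no — 3 S 2 and 2 S 4, but not 3 S 4.
Euclidean: no — 2 S 3 and 2 S 4, but not 3 S 4.
Only symmetric holds.

symmetric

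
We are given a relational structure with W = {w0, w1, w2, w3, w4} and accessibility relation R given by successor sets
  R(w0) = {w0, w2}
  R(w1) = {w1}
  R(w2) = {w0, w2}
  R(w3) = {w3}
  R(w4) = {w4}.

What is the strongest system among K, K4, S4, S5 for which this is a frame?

Transitive (axiom 4): yes — every two-step R-path is closed by a direct edge.
Reflexive (axiom T): yes — every world is R-related to itself.
Euclidean (axiom 5): yes — any two successors of a common world are R-related.
So F validates K, K4, S4, S5. The strongest is S5.

S5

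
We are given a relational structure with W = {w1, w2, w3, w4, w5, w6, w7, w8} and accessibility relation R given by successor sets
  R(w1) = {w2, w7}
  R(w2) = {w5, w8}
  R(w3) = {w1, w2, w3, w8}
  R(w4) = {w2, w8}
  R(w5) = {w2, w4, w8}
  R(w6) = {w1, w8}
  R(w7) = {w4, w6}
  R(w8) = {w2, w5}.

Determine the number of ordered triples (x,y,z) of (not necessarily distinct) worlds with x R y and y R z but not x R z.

25

Enumerating: (w1,w2,w5), (w1,w2,w8), (w1,w7,w4), (w1,w7,w6), (w2,w5,w2), (w2,w5,w4), (w2,w8,w2), (w3,w1,w7), (w3,w2,w5), (w3,w8,w5), (w4,w2,w5), (w4,w8,w5), … and 13 more.
Total: 25.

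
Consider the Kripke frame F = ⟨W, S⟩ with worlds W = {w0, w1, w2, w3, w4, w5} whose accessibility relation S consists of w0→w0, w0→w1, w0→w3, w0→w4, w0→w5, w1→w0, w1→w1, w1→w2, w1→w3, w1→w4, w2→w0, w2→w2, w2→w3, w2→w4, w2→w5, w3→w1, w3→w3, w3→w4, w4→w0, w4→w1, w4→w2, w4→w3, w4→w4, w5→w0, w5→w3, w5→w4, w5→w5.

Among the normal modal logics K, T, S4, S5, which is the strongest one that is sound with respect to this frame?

T

Reflexive (axiom T): yes — every world is S-related to itself.
Transitive (axiom 4): no — w0 S w1 and w1 S w2, but not w0 S w2.
Euclidean (axiom 5): no — w0 S w1 and w0 S w5, but not w1 S w5.
So F validates K, T; S4 would additionally require S to be transitive. The strongest is T.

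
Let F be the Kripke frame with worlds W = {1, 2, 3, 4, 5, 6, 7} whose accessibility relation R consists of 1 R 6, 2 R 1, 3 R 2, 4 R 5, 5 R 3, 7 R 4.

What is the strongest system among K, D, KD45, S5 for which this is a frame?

K

Serial (axiom D): no — 6 has no R-successor.
Euclidean (axiom 5): no — 1 R 6 and 1 R 6, but not 6 R 6.
Transitive (axiom 4): no — 2 R 1 and 1 R 6, but not 2 R 6.
Reflexive (axiom T): no — 1 is not related to itself.
So F validates K; D would additionally require R to be serial. The strongest is K.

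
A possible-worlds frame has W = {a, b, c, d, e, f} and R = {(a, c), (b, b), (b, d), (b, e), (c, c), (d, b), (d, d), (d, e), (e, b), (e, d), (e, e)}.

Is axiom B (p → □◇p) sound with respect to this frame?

The schema B characterises exactly the symmetric frames.
Symmetric: no — a R c but not c R a.

No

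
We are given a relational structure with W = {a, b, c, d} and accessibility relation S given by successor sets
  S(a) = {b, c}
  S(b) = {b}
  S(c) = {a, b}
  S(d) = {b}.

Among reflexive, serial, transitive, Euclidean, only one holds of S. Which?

serial

Reflexive: no — a is not related to itself.
Serial: yes — every world has a successor (e.g. a S b).
Transitive: no — a S c and c S a, but not a S a.
Euclidean: no — a S b and a S c, but not b S c.
Only serial holds.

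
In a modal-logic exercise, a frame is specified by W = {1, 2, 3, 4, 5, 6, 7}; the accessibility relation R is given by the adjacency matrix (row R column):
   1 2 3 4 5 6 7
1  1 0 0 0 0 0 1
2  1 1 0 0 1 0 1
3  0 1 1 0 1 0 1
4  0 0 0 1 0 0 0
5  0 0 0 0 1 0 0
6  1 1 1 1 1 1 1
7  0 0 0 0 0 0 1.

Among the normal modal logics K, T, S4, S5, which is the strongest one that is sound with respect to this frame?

Reflexive (axiom T): yes — every world is R-related to itself.
Transitive (axiom 4): no — 3 R 2 and 2 R 1, but not 3 R 1.
Euclidean (axiom 5): no — 2 R 1 and 2 R 5, but not 1 R 5.
So F validates K, T; S4 would additionally require R to be transitive. The strongest is T.

T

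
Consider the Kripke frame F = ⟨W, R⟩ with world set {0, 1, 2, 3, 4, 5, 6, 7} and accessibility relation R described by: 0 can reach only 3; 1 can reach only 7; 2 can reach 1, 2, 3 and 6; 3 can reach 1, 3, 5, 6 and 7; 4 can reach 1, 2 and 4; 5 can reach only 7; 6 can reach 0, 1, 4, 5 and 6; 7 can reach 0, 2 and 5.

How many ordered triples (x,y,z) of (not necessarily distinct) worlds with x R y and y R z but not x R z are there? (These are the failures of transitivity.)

32

Enumerating: (0,3,1), (0,3,5), (0,3,6), (0,3,7), (1,7,0), (1,7,2), (1,7,5), (2,1,7), (2,3,5), (2,3,7), (2,6,0), (2,6,4), … and 20 more.
Total: 32.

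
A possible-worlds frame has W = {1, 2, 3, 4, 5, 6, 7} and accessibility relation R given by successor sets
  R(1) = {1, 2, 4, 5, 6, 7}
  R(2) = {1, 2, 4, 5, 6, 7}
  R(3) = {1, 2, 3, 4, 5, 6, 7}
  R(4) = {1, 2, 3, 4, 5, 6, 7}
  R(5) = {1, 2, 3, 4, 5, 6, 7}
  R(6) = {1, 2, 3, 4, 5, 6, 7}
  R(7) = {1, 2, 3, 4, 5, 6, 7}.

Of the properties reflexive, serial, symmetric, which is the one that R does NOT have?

Reflexive: yes — every world is R-related to itself.
Serial: yes — every world has a successor (e.g. 1 R 1).
Symmetric: no — 3 R 1 but not 1 R 3.
Only symmetric fails.

symmetric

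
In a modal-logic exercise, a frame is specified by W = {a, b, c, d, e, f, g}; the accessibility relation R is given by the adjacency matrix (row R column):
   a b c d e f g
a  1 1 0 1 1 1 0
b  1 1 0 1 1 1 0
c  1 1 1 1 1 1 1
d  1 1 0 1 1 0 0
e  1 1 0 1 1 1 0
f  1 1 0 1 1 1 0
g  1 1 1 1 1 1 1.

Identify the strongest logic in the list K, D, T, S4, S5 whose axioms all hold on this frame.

T

Serial (axiom D): yes — every world has a successor (e.g. a R a).
Reflexive (axiom T): yes — every world is R-related to itself.
Transitive (axiom 4): no — d R a and a R f, but not d R f.
Euclidean (axiom 5): no — a R d and a R f, but not d R f.
So F validates K, D, T; S4 would additionally require R to be transitive. The strongest is T.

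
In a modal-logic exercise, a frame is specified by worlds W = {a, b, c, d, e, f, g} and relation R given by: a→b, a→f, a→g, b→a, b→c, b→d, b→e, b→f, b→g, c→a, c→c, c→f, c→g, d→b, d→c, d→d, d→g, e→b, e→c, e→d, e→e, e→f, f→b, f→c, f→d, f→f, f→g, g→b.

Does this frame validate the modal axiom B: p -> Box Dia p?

By correspondence theory, B is valid on a frame iff R is symmetric.
Symmetric: no — a R f but not f R a.

No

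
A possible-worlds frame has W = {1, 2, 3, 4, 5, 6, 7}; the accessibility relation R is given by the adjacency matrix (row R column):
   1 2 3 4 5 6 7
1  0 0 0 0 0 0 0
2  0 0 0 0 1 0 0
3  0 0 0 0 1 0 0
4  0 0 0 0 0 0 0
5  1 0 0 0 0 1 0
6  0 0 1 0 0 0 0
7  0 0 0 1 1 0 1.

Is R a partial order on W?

Reflexive: no — 1 is not related to itself.
Transitive: no — 2 R 5 and 5 R 1, but not 2 R 1.
Antisymmetric: yes — no distinct pair is related both ways.
So R is not a partial order.

No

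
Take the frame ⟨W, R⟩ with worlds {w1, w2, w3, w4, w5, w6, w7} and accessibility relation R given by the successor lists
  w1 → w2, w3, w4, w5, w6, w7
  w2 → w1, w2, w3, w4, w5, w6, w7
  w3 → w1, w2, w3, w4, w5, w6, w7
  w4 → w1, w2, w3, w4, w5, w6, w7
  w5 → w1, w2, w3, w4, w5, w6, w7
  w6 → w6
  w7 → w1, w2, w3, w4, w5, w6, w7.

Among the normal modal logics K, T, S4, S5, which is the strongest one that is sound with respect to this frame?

K

Reflexive (axiom T): no — w1 is not related to itself.
Transitive (axiom 4): no — w1 R w2 and w2 R w1, but not w1 R w1.
Euclidean (axiom 5): no — w1 R w6 and w1 R w2, but not w6 R w2.
So F validates K; T would additionally require R to be reflexive. The strongest is K.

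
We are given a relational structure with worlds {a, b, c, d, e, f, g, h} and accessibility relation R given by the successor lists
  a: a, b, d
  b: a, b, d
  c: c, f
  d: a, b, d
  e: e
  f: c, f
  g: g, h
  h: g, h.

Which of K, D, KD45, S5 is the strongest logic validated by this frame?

Serial (axiom D): yes — every world has a successor (e.g. a R a).
Euclidean (axiom 5): yes — any two successors of a common world are R-related.
Transitive (axiom 4): yes — every two-step R-path is closed by a direct edge.
Reflexive (axiom T): yes — every world is R-related to itself.
So F validates K, D, KD45, S5. The strongest is S5.

S5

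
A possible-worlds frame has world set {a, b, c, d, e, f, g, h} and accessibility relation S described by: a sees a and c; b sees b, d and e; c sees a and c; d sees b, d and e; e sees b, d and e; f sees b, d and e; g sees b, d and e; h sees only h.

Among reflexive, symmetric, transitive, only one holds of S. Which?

transitive

Reflexive: no — f is not related to itself.
Symmetric: no — f S b but not b S f.
Transitive: yes — every two-step S-path is closed by a direct edge.
Only transitive holds.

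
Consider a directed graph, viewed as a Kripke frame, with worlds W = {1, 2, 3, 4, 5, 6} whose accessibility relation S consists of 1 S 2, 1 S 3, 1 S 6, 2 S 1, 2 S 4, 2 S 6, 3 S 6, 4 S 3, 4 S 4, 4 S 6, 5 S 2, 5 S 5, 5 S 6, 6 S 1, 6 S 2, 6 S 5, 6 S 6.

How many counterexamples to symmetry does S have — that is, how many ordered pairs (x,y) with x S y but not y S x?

6

Enumerating: (1,3), (2,4), (3,6), (4,3), (4,6), (5,2).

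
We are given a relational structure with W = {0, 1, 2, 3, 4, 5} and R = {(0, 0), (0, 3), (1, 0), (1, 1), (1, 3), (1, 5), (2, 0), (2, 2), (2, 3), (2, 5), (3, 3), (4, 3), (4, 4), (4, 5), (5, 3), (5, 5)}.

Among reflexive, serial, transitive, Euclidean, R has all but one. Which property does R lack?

Euclidean

Reflexive: yes — every world is R-related to itself.
Serial: yes — every world has a successor (e.g. 0 R 0).
Transitive: yes — every two-step R-path is closed by a direct edge.
Euclidean: no — 1 R 0 and 1 R 5, but not 0 R 5.
Only Euclidean fails.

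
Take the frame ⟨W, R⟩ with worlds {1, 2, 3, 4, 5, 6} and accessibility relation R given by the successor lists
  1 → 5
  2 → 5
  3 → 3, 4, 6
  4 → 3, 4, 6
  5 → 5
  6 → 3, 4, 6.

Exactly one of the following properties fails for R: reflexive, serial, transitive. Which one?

reflexive

Reflexive: no — 1 is not related to itself.
Serial: yes — every world has a successor (e.g. 1 R 5).
Transitive: yes — every two-step R-path is closed by a direct edge.
Only reflexive fails.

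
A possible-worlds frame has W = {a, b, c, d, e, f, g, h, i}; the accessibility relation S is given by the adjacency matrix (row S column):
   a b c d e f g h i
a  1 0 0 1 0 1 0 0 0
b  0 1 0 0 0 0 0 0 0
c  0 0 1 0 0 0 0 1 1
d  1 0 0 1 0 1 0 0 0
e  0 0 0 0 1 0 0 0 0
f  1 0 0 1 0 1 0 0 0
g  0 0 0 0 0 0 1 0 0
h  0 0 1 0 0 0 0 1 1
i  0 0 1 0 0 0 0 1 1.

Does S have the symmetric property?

Yes

Symmetric: yes — every pair in S has its reverse in S.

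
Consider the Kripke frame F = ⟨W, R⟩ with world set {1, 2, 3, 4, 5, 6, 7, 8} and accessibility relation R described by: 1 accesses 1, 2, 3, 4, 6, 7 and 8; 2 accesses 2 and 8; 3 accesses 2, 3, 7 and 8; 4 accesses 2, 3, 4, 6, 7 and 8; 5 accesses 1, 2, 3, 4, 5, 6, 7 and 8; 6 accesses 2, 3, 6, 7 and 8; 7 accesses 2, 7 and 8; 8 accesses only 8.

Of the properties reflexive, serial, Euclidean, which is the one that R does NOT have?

Reflexive: yes — every world is R-related to itself.
Serial: yes — every world has a successor (e.g. 1 R 1).
Euclidean: no — 1 R 2 and 1 R 3, but not 2 R 3.
Only Euclidean fails.

Euclidean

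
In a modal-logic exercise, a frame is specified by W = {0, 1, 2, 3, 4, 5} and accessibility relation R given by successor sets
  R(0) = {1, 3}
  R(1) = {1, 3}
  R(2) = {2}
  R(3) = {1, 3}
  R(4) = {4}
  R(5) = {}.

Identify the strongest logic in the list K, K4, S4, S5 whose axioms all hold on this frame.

K4

Transitive (axiom 4): yes — every two-step R-path is closed by a direct edge.
Reflexive (axiom T): no — 0 is not related to itself.
Euclidean (axiom 5): yes — any two successors of a common world are R-related.
So F validates K, K4; S4 would additionally require R to be reflexive. The strongest is K4.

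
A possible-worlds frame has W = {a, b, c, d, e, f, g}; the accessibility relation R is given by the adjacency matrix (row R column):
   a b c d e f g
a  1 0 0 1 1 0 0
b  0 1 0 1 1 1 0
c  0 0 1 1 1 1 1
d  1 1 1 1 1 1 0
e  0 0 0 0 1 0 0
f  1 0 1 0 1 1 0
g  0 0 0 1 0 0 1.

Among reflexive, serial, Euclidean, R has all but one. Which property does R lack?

Reflexive: yes — every world is R-related to itself.
Serial: yes — every world has a successor (e.g. a R a).
Euclidean: no — a R e and a R d, but not e R d.
Only Euclidean fails.

Euclidean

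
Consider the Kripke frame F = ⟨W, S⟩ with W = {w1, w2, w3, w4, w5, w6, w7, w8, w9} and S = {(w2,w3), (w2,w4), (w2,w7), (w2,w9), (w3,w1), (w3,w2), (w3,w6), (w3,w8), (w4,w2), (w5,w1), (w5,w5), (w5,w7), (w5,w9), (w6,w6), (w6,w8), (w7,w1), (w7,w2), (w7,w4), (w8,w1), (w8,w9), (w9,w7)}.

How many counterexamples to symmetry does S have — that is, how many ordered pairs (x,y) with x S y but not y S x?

13

Enumerating: (w2,w9), (w3,w1), (w3,w6), (w3,w8), (w5,w1), (w5,w7), (w5,w9), (w6,w8), (w7,w1), (w7,w4), (w8,w1), (w8,w9), (w9,w7).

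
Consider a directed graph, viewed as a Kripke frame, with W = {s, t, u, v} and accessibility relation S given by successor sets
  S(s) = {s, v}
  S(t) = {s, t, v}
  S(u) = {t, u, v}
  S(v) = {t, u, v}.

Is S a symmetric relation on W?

Symmetric: no — s S v but not v S s.

No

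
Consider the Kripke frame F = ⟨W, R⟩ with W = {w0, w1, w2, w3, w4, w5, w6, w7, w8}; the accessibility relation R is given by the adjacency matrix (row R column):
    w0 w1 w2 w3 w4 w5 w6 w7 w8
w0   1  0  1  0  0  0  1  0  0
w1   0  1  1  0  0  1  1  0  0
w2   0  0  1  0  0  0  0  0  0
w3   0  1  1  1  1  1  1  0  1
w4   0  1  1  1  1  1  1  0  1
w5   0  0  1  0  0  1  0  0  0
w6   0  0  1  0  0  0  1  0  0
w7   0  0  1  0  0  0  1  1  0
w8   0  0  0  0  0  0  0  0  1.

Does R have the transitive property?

Yes

Transitive: yes — every two-step R-path is closed by a direct edge.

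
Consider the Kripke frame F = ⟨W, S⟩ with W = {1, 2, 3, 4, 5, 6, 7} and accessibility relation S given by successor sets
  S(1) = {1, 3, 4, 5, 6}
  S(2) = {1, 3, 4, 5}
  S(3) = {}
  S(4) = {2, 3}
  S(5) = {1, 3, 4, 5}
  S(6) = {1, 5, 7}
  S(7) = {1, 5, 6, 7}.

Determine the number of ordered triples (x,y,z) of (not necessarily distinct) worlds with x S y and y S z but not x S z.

19

Enumerating: (1,4,2), (1,6,7), (2,1,6), (2,4,2), (4,2,1), (4,2,4), (4,2,5), (5,1,6), (5,4,2), (6,1,3), (6,1,4), (6,1,6), … and 7 more.
Total: 19.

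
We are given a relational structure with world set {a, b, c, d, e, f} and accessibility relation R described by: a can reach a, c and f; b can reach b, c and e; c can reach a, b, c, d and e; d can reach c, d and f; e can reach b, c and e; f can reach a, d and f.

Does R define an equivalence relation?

No

Reflexive: yes — every world is R-related to itself.
Symmetric: yes — every pair in R has its reverse in R.
Transitive: no — a R c and c R b, but not a R b.
So R is not an equivalence relation.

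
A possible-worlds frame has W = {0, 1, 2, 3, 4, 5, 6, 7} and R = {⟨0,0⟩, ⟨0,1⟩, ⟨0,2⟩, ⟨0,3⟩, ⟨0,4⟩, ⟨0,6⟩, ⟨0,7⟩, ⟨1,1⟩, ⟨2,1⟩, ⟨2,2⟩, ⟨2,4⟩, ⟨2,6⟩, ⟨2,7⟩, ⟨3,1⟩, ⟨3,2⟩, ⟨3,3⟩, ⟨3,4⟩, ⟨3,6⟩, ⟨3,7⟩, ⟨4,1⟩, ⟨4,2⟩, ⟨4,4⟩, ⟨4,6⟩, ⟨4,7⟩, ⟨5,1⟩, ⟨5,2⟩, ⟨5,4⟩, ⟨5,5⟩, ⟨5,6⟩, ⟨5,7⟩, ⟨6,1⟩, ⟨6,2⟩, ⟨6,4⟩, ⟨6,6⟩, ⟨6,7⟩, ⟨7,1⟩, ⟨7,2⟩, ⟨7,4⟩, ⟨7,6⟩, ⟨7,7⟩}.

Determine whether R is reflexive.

Yes

Reflexive: yes — every world is R-related to itself.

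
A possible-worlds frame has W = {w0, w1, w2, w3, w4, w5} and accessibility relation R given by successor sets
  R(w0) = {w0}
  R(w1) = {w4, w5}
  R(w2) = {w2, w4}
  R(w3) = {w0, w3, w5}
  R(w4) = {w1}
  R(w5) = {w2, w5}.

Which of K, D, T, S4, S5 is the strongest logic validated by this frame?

Serial (axiom D): yes — every world has a successor (e.g. w0 R w0).
Reflexive (axiom T): no — w1 is not related to itself.
Transitive (axiom 4): no — w1 R w5 and w5 R w2, but not w1 R w2.
Euclidean (axiom 5): no — w1 R w4 and w1 R w5, but not w4 R w5.
So F validates K, D; T would additionally require R to be reflexive. The strongest is D.

D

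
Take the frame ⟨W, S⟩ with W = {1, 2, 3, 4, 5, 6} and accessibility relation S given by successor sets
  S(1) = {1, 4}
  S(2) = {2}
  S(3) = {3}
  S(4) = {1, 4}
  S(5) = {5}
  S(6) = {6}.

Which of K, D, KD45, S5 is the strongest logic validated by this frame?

S5

Serial (axiom D): yes — every world has a successor (e.g. 1 S 1).
Euclidean (axiom 5): yes — any two successors of a common world are S-related.
Transitive (axiom 4): yes — every two-step S-path is closed by a direct edge.
Reflexive (axiom T): yes — every world is S-related to itself.
So F validates K, D, KD45, S5. The strongest is S5.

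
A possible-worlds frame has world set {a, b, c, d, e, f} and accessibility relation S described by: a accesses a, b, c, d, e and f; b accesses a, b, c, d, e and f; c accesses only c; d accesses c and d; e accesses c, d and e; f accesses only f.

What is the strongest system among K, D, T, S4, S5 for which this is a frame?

Serial (axiom D): yes — every world has a successor (e.g. a S a).
Reflexive (axiom T): yes — every world is S-related to itself.
Transitive (axiom 4): yes — every two-step S-path is closed by a direct edge.
Euclidean (axiom 5): no — a S c and a S b, but not c S b.
So F validates K, D, T, S4; S5 would additionally require S to be Euclidean. The strongest is S4.

S4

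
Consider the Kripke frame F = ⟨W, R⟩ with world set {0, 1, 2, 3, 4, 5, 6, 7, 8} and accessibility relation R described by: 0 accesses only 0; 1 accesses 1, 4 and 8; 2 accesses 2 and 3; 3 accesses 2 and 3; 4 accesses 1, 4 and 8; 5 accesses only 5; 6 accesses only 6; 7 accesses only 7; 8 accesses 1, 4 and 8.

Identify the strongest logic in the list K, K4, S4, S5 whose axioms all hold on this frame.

Transitive (axiom 4): yes — every two-step R-path is closed by a direct edge.
Reflexive (axiom T): yes — every world is R-related to itself.
Euclidean (axiom 5): yes — any two successors of a common world are R-related.
So F validates K, K4, S4, S5. The strongest is S5.

S5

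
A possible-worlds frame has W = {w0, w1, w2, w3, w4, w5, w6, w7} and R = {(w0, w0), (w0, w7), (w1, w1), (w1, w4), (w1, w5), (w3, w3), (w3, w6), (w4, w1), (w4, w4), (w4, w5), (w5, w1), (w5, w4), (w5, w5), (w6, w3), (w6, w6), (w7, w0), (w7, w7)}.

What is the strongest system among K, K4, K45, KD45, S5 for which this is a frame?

K45

Transitive (axiom 4): yes — every two-step R-path is closed by a direct edge.
Euclidean (axiom 5): yes — any two successors of a common world are R-related.
Serial (axiom D): no — w2 has no R-successor.
Reflexive (axiom T): no — w2 is not related to itself.
So F validates K, K4, K45; KD45 would additionally require R to be serial. The strongest is K45.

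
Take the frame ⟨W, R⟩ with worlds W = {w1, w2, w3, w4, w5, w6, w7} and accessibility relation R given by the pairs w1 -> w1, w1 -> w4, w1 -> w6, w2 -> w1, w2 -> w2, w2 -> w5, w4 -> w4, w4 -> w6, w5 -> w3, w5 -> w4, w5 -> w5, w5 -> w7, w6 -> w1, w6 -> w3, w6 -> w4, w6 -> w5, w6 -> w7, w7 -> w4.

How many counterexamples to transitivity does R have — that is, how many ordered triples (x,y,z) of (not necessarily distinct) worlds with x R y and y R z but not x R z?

Enumerating: (w1,w6,w3), (w1,w6,w5), (w1,w6,w7), (w2,w1,w4), (w2,w1,w6), (w2,w5,w3), (w2,w5,w4), (w2,w5,w7), (w4,w6,w1), (w4,w6,w3), (w4,w6,w5), (w4,w6,w7), (w5,w4,w6), (w6,w1,w6), (w6,w4,w6), (w7,w4,w6).

16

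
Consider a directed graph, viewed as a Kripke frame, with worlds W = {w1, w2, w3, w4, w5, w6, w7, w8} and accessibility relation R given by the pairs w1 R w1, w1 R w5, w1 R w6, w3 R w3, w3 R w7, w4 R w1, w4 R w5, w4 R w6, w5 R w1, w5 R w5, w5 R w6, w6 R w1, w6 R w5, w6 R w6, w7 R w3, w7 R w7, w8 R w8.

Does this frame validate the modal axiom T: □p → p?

The schema T characterises exactly the reflexive frames.
Reflexive: no — w2 is not related to itself.

No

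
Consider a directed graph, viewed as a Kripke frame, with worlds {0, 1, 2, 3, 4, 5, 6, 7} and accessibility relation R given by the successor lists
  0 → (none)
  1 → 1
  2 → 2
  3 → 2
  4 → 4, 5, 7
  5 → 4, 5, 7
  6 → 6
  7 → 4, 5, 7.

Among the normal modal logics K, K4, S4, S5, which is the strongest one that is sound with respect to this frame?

K4

Transitive (axiom 4): yes — every two-step R-path is closed by a direct edge.
Reflexive (axiom T): no — 0 is not related to itself.
Euclidean (axiom 5): yes — any two successors of a common world are R-related.
So F validates K, K4; S4 would additionally require R to be reflexive. The strongest is K4.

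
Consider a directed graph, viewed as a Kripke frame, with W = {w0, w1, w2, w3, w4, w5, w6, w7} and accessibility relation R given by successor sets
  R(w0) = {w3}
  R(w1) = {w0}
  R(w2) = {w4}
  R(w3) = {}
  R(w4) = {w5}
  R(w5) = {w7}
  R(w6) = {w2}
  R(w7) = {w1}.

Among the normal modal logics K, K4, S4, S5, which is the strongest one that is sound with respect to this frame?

Transitive (axiom 4): no — w1 R w0 and w0 R w3, but not w1 R w3.
Reflexive (axiom T): no — w0 is not related to itself.
Euclidean (axiom 5): no — w0 R w3 and w0 R w3, but not w3 R w3.
So F validates K; K4 would additionally require R to be transitive. The strongest is K.

K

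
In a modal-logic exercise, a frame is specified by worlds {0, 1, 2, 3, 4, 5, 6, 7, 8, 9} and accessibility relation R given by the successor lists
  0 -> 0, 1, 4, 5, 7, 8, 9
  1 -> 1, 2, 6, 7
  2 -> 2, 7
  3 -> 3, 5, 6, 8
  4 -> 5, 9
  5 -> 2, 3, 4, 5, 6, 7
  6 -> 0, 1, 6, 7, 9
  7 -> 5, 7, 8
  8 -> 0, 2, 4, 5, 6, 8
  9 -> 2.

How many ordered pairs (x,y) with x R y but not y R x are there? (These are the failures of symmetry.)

Enumerating: (0,1), (0,4), (0,5), (0,7), (0,9), (1,2), (1,7), (2,7), (3,6), (3,8), (4,9), (5,2), … and 10 more.
Total: 22.

22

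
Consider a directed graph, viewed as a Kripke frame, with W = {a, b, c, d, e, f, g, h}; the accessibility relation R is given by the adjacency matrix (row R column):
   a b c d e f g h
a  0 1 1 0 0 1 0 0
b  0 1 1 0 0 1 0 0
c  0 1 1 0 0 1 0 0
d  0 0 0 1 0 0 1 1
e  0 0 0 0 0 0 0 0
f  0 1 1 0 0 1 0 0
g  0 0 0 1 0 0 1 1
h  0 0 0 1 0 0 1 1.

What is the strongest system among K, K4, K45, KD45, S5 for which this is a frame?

Transitive (axiom 4): yes — every two-step R-path is closed by a direct edge.
Euclidean (axiom 5): yes — any two successors of a common world are R-related.
Serial (axiom D): no — e has no R-successor.
Reflexive (axiom T): no — a is not related to itself.
So F validates K, K4, K45; KD45 would additionally require R to be serial. The strongest is K45.

K45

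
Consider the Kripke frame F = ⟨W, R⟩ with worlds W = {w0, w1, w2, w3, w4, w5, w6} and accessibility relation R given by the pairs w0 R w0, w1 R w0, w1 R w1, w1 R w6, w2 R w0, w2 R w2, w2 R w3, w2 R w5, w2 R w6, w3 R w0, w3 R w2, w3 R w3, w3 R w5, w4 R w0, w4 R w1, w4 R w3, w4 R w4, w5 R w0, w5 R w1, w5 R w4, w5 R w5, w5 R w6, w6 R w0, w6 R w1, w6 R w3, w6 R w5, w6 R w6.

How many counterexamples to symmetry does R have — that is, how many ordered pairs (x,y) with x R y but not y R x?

Enumerating: (w1,w0), (w2,w0), (w2,w5), (w2,w6), (w3,w0), (w3,w5), (w4,w0), (w4,w1), (w4,w3), (w5,w0), (w5,w1), (w5,w4), (w6,w0), (w6,w3).

14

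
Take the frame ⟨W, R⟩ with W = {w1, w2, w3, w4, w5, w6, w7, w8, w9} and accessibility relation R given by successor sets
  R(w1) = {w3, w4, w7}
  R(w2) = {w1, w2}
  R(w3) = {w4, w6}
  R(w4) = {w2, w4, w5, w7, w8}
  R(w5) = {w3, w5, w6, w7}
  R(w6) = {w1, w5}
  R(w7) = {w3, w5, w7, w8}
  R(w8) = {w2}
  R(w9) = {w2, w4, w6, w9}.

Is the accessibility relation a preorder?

No

Reflexive: no — w1 is not related to itself.
Transitive: no — w1 R w3 and w3 R w6, but not w1 R w6.
So R is not a preorder.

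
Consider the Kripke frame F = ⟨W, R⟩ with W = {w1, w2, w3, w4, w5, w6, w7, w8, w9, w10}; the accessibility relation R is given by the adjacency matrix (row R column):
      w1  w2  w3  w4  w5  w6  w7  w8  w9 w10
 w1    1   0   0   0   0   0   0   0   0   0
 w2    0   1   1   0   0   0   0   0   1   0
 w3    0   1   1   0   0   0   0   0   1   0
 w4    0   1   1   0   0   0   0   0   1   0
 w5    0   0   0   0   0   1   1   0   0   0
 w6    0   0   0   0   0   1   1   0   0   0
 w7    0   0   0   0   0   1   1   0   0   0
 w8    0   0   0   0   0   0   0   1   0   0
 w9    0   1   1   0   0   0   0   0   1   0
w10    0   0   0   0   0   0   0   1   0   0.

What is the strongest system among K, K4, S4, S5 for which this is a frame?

Transitive (axiom 4): yes — every two-step R-path is closed by a direct edge.
Reflexive (axiom T): no — w4 is not related to itself.
Euclidean (axiom 5): yes — any two successors of a common world are R-related.
So F validates K, K4; S4 would additionally require R to be reflexive. The strongest is K4.

K4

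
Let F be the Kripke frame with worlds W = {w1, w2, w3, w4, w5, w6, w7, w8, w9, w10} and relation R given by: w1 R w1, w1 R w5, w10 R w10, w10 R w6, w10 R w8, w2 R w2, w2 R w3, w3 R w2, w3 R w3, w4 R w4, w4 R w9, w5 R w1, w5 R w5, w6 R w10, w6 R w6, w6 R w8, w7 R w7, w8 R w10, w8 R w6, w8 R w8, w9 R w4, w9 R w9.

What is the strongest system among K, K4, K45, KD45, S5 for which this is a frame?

Transitive (axiom 4): yes — every two-step R-path is closed by a direct edge.
Euclidean (axiom 5): yes — any two successors of a common world are R-related.
Serial (axiom D): yes — every world has a successor (e.g. w1 R w1).
Reflexive (axiom T): yes — every world is R-related to itself.
So F validates K, K4, K45, KD45, S5. The strongest is S5.

S5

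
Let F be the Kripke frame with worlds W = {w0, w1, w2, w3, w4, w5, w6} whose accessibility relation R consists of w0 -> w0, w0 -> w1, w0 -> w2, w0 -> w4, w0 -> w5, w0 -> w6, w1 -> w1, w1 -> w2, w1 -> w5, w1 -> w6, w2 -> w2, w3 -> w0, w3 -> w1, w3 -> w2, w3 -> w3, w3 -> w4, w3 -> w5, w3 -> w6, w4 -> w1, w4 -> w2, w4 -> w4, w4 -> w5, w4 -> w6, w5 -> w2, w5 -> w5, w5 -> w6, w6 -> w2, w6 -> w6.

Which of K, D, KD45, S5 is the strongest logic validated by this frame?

Serial (axiom D): yes — every world has a successor (e.g. w0 R w0).
Euclidean (axiom 5): no — w0 R w1 and w0 R w4, but not w1 R w4.
Transitive (axiom 4): yes — every two-step R-path is closed by a direct edge.
Reflexive (axiom T): yes — every world is R-related to itself.
So F validates K, D; KD45 would additionally require R to be Euclidean. The strongest is D.

D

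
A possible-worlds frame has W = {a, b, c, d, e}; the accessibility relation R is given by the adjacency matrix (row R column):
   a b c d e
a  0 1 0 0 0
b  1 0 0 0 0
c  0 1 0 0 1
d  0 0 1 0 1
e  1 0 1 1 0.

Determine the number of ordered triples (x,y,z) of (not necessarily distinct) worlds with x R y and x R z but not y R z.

Enumerating: (a,b,b), (b,a,a), (c,b,b), (c,b,e), (c,e,b), (c,e,e), (d,c,c), (d,e,e), (e,a,a), (e,a,c), (e,a,d), (e,c,a), (e,c,c), (e,c,d), (e,d,a), (e,d,d).

16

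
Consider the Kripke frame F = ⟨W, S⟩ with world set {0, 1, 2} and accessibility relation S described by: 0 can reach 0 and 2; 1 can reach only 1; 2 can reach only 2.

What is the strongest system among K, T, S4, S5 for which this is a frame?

S4

Reflexive (axiom T): yes — every world is S-related to itself.
Transitive (axiom 4): yes — every two-step S-path is closed by a direct edge.
Euclidean (axiom 5): no — 0 S 2 and 0 S 0, but not 2 S 0.
So F validates K, T, S4; S5 would additionally require S to be Euclidean. The strongest is S4.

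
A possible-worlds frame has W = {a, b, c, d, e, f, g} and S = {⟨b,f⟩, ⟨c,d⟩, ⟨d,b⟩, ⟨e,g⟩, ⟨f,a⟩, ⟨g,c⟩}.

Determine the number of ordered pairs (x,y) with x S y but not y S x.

6

Enumerating: (b,f), (c,d), (d,b), (e,g), (f,a), (g,c).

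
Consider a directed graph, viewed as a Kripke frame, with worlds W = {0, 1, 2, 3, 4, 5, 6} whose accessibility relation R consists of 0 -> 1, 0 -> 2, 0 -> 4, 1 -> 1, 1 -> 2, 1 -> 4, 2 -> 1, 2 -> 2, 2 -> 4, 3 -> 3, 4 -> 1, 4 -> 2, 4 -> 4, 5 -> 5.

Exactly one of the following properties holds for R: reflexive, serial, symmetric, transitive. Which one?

Reflexive: no — 0 is not related to itself.
Serial: no — 6 has no R-successor.
Symmetric: no — 0 R 1 but not 1 R 0.
Transitive: yes — every two-step R-path is closed by a direct edge.
Only transitive holds.

transitive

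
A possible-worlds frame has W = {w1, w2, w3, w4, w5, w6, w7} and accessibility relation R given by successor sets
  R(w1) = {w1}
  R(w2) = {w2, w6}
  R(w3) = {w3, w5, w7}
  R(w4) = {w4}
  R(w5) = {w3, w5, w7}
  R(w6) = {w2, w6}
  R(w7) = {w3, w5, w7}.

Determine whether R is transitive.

Yes

Transitive: yes — every two-step R-path is closed by a direct edge.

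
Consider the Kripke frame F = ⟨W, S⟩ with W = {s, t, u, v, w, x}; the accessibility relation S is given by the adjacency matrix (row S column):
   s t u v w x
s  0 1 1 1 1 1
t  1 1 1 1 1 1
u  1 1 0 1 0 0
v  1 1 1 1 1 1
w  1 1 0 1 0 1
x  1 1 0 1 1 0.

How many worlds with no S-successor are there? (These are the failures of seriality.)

0

S is serial; there are no such worlds.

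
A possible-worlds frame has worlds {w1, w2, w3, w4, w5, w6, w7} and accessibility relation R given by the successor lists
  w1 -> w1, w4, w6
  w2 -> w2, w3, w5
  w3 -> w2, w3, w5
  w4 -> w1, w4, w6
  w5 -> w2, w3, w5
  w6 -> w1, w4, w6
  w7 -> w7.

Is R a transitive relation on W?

Transitive: yes — every two-step R-path is closed by a direct edge.

Yes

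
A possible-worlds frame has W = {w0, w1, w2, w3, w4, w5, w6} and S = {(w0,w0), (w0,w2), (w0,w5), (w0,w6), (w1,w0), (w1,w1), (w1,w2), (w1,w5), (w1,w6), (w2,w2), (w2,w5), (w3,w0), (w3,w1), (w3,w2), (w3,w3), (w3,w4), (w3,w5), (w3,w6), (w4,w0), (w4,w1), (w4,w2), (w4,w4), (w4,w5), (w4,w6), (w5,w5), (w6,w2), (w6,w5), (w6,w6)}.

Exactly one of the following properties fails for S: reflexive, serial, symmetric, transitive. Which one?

Reflexive: yes — every world is S-related to itself.
Serial: yes — every world has a successor (e.g. w0 S w0).
Symmetric: no — w0 S w2 but not w2 S w0.
Transitive: yes — every two-step S-path is closed by a direct edge.
Only symmetric fails.

symmetric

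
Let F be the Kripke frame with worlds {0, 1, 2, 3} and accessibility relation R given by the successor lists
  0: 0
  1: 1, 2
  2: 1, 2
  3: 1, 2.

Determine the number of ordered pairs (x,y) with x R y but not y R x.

Enumerating: (3,1), (3,2).

2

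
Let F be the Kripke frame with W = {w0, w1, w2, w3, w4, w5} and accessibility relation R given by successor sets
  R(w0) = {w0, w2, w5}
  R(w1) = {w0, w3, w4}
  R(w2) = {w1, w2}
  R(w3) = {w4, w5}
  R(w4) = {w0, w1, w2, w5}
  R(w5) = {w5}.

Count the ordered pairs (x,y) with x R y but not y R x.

Enumerating: (w0,w2), (w0,w5), (w1,w0), (w1,w3), (w2,w1), (w3,w4), (w3,w5), (w4,w0), (w4,w2), (w4,w5).

10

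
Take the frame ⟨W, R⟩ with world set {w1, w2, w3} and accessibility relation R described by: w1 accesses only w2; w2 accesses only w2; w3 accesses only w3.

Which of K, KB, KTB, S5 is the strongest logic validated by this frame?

K

Symmetric (axiom B): no — w1 R w2 but not w2 R w1.
Reflexive (axiom T): no — w1 is not related to itself.
Euclidean (axiom 5): yes — any two successors of a common world are R-related.
So F validates K; KB would additionally require R to be symmetric. The strongest is K.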